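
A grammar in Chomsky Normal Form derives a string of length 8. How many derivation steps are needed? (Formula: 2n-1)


Chomsky Normal Form derivation:
String length n = 8
Each step either:
  - Splits a nonterminal into two (n-1 such steps)
  - Converts a nonterminal to terminal (n such steps)
Total = (n-1) + n = 2n - 1
= 2(8) - 1
= 16 - 1
= 15

15


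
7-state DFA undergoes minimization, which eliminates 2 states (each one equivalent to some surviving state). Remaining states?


Original DFA: 7 states
Redundant states removed: 2
Minimized states = original - removed
= 7 - 2
= 5

5


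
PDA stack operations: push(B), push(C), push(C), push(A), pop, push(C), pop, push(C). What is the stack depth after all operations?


Tracing stack operations:
  push(B) -> stack = [B], depth=1
  push(C) -> stack = [B,C], depth=2
  push(C) -> stack = [B,C,C], depth=3
  push(A) -> stack = [B,C,C,A], depth=4
  pop -> removed A, stack = [B,C,C], depth=3
  push(C) -> stack = [B,C,C,C], depth=4
  pop -> removed C, stack = [B,C,C], depth=3
  push(C) -> stack = [B,C,C,C], depth=4
Final depth = 4

4


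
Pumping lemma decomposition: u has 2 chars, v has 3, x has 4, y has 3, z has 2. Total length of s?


|s| = |u| + |v| + |x| + |y| + |z|
= 2 + 3 + 4 + 3 + 2
= 5 + 4 + 5
= 9 + 5
= 14

14


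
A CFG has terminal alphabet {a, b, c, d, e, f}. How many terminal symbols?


Terminal symbols: a, b, c, d, e, f
Counting each: a (#1), b (#2), c (#3), d (#4), e (#5), f (#6)
Total = 6

6


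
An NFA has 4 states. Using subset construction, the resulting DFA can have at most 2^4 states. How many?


NFA has 4 states
Subset construction: each DFA state = subset of NFA states
Maximum subsets = 2^4
2^4 = 16

16


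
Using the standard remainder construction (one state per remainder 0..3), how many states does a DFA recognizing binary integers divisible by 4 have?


Divisibility by 4 is tracked via the remainder mod 4: 0, 1, ..., 3
The construction assigns one state to each remainder
Number of remainders = 4

4


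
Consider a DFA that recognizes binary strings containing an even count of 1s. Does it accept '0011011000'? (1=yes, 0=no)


DFA has 2 states: q_even (start, accept=yes) and q_odd
Processing string '0011011000' character by character:
  Position 0: read '0', 1-count=0 -> q_even (no change)
  Position 1: read '0', 1-count=0 -> q_even (no change)
  Position 2: read '1', 1-count=1 -> q_odd
  Position 3: read '1', 1-count=2 -> q_even
  Position 4: read '0', 1-count=2 -> q_even (no change)
  Position 5: read '1', 1-count=3 -> q_odd
  Position 6: read '1', 1-count=4 -> q_even
  Position 7: read '0', 1-count=4 -> q_even (no change)
  Position 8: read '0', 1-count=4 -> q_even (no change)
  Position 9: read '0', 1-count=4 -> q_even (no change)
Final state: q_even, total 1s = 4 (even); the DFA requires an even count -> accept

1


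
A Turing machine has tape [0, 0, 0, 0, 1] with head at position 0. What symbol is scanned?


Tape: [0, 0, 0, 0, 1]
Positions: 0 1 2 3 4
Values:    0 0 0 0 1
Head at position 0
tape[0] = 0

0


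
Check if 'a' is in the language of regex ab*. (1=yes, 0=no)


Pattern: ab*
String: 'a'
Pattern requires: exactly one 'a' followed by zero or more 'b's
First char is 'a' -> OK
Rest '': all b's? Yes
Result: 1

1


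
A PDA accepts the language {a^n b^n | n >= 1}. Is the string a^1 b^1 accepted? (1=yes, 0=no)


Language requires equal numbers of a's and b's
PDA pushes for each 'a', pops for each 'b'
Number of a's = 1
Number of b's = 1
1 == 1 -> Accept

1


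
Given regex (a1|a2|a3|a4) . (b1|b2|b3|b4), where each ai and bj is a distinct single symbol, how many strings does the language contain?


First group: 4 alternatives
Second group: 4 alternatives
Concatenation: each choice from group 1 pairs with each from group 2
Total = 4 x 4 = 16

16


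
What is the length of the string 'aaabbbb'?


String: 'aaabbbb'
Counting characters:
  'a' appears 3 time(s)
  'b' appears 4 time(s)
Total length = 3 + 4 = 7

7


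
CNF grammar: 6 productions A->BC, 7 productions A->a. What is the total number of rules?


CNF allows two rule forms:
  A -> BC (binary): 6 rules
  A -> a (terminal): 7 rules
Total = 6 + 7 = 13

13


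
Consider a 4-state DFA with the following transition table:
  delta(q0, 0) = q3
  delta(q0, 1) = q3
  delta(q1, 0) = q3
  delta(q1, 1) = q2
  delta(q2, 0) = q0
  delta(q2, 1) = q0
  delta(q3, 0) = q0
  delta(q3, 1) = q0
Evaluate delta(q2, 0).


Looking up transition function:
delta(q2, 0) in the table
Row: q2, Column: 0
Result: q0

q0


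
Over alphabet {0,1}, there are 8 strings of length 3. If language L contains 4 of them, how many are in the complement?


Alphabet: {0,1}
String length: 3
Total strings of length 3 = 2^3 = 8
Strings in L = 4
Complement = total - |L|
= 8 - 4
= 4

4


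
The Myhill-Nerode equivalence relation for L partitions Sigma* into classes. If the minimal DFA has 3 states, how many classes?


Myhill-Nerode theorem:
Number of equivalence classes = number of states in minimal DFA
Minimal DFA states = 3
Therefore equivalence classes = 3

3


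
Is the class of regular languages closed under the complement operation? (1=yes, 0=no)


Regular languages are closed under:
- Union (DFA product construction)
- Intersection (DFA product construction)
- Complement (swap accept/reject states)
- Concatenation (NFA construction)
- Kleene star (NFA construction)
complement is in this list
Therefore: closed

1


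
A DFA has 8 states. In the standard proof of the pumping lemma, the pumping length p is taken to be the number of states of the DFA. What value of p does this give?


Pumping lemma for regular languages (standard proof):
Take p = |Q|, the number of DFA states.
Any string of length >= |Q| passes through |Q|+1 states while reading its first |Q| symbols,
so by pigeonhole some state repeats, giving the loop that can be pumped.
Here |Q| = 8
Therefore the proof uses p = 8

8


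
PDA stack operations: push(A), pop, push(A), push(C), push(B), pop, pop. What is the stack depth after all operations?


Tracing stack operations:
  push(A) -> stack = [A], depth=1
  pop -> removed A, stack = [], depth=0
  push(A) -> stack = [A], depth=1
  push(C) -> stack = [A,C], depth=2
  push(B) -> stack = [A,C,B], depth=3
  pop -> removed B, stack = [A,C], depth=2
  pop -> removed C, stack = [A], depth=1
Final depth = 1

1


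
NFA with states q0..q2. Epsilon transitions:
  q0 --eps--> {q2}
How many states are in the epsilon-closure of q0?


Starting from q0
Initialize closure = {q0}
Follow epsilon from q0 -> add q2
Final closure: {q0, q2}
Size = 2

2


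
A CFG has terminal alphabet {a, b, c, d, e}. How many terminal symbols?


Terminal symbols: a, b, c, d, e
Counting each: a (#1), b (#2), c (#3), d (#4), e (#5)
Total = 5

5


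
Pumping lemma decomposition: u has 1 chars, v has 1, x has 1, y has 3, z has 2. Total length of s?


|s| = |u| + |v| + |x| + |y| + |z|
= 1 + 1 + 1 + 3 + 2
= 2 + 1 + 5
= 3 + 5
= 8

8


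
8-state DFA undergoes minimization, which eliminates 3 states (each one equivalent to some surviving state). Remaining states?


Original DFA: 8 states
Redundant states removed: 3
Minimized states = original - removed
= 8 - 3
= 5

5


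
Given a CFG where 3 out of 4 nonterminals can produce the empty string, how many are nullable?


Nonterminals: {S, A, B, C}
A nonterminal is nullable if it can derive epsilon
Counting nullable nonterminals: 3
Total nullable = 3

3


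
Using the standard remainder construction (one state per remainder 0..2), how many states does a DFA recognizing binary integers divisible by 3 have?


Divisibility by 3 is tracked via the remainder mod 3: 0, 1, ..., 2
The construction assigns one state to each remainder
Number of remainders = 3

3


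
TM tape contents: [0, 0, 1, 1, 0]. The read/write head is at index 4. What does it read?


Tape: [0, 0, 1, 1, 0]
Positions: 0 1 2 3 4
Values:    0 0 1 1 0
Head at position 4
tape[4] = 0

0


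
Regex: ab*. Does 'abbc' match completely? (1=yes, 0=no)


Pattern: ab*
String: 'abbc'
Pattern requires: exactly one 'a' followed by zero or more 'b's
First char is 'a' -> OK
Rest 'bbc': all b's? No
Result: 0

0


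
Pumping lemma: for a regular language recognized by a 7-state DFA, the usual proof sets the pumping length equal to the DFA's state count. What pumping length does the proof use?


Pumping lemma for regular languages (standard proof):
Take p = |Q|, the number of DFA states.
Any string of length >= |Q| passes through |Q|+1 states while reading its first |Q| symbols,
so by pigeonhole some state repeats, giving the loop that can be pumped.
Here |Q| = 7
Therefore the proof uses p = 7

7


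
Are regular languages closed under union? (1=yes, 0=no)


Regular languages are closed under all standard operations:
- Union: Yes (product construction)
- Intersection: Yes (product construction)
- Complement: Yes (swap accept/reject)
- Concatenation: Yes (NFA construction)
Operation: union -> Closed

1


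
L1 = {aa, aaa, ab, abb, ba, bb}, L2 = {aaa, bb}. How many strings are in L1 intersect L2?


L1 = {aa, aaa, ab, abb, ba, bb}
L2 = {aaa, bb}
Checking each string in L1 against L2:
  'aa': in L2? No
  'aaa': in L2? Yes
  'ab': in L2? No
  'abb': in L2? No
  'ba': in L2? No
  'bb': in L2? Yes
Intersection = {aaa, bb}
|L1 ∩ L2| = 2

2


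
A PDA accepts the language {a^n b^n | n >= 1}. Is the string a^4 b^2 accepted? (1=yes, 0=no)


Language requires equal numbers of a's and b's
PDA pushes for each 'a', pops for each 'b'
Number of a's = 4
Number of b's = 2
4 != 2 -> Reject

0


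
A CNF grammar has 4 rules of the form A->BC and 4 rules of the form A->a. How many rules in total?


CNF allows two rule forms:
  A -> BC (binary): 4 rules
  A -> a (terminal): 4 rules
Total = 4 + 4 = 8

8


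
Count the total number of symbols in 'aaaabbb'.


String: 'aaaabbb'
Counting characters:
  'a' appears 4 time(s)
  'b' appears 3 time(s)
Total length = 4 + 3 = 7

7


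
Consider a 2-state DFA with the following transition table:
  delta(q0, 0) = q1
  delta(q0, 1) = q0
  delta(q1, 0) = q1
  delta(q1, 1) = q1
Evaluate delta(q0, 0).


Looking up transition function:
delta(q0, 0) in the table
Row: q0, Column: 0
Result: q1

q1


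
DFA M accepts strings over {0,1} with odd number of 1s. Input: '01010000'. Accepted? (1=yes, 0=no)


DFA has 2 states: q_even (start, accept=no) and q_odd
Processing string '01010000' character by character:
  Position 0: read '0', 1-count=0 -> q_even (no change)
  Position 1: read '1', 1-count=1 -> q_odd
  Position 2: read '0', 1-count=1 -> q_odd (no change)
  Position 3: read '1', 1-count=2 -> q_even
  Position 4: read '0', 1-count=2 -> q_even (no change)
  Position 5: read '0', 1-count=2 -> q_even (no change)
  Position 6: read '0', 1-count=2 -> q_even (no change)
  Position 7: read '0', 1-count=2 -> q_even (no change)
Final state: q_even, total 1s = 2 (even); the DFA requires an odd count -> reject

0


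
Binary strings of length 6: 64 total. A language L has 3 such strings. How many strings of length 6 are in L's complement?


Alphabet: {0,1}
String length: 6
Total strings of length 6 = 2^6 = 64
Strings in L = 3
Complement = total - |L|
= 64 - 3
= 61

61


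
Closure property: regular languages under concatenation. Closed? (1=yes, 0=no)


Regular languages are closed under:
- Union (DFA product construction)
- Intersection (DFA product construction)
- Complement (swap accept/reject states)
- Concatenation (NFA construction)
- Kleene star (NFA construction)
concatenation is in this list
Therefore: closed

1


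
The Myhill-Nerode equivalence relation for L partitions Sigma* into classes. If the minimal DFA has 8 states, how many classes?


Myhill-Nerode theorem:
Number of equivalence classes = number of states in minimal DFA
Minimal DFA states = 8
Therefore equivalence classes = 8

8


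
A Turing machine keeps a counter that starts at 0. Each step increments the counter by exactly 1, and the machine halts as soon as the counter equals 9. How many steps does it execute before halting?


Counter starts at 0. Counting sequence:
  Step 1: counter = 1
  Step 2: counter = 2
  Step 3: counter = 3
  Step 4: counter = 4
  Step 5: counter = 5
  Step 6: counter = 6
  ...
  Step 9: counter = 9
Counter reached 9 -> halt
Total steps = 9

9


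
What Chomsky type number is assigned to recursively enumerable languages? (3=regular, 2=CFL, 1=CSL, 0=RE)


Chomsky hierarchy levels:
  Type 3: Regular (DFA/NFA/regex)
  Type 2: Context-free (PDA)
  Type 1: Context-sensitive
  Type 0: Recursively enumerable (TM)
'recursively enumerable' corresponds to Type 0

0


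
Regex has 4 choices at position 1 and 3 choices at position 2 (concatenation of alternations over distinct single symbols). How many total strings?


First group: 4 alternatives
Second group: 3 alternatives
Concatenation: each choice from group 1 pairs with each from group 2
Total = 4 x 3 = 12

12


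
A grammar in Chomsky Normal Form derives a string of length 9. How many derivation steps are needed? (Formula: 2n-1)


Chomsky Normal Form derivation:
String length n = 9
Each step either:
  - Splits a nonterminal into two (n-1 such steps)
  - Converts a nonterminal to terminal (n such steps)
Total = (n-1) + n = 2n - 1
= 2(9) - 1
= 18 - 1
= 17

17


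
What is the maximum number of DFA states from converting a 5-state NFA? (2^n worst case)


NFA has 5 states
Subset construction: each DFA state = subset of NFA states
Maximum subsets = 2^5
2^5 = 32

32


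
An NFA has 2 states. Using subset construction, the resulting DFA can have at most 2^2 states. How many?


NFA has 2 states
Subset construction: each DFA state = subset of NFA states
Maximum subsets = 2^2
2^2 = 4

4


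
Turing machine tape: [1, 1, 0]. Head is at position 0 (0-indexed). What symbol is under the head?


Tape: [1, 1, 0]
Positions: 0 1 2
Values:    1 1 0
Head at position 0
tape[0] = 1

1


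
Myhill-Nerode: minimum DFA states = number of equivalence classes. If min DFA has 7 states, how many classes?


Myhill-Nerode theorem:
Number of equivalence classes = number of states in minimal DFA
Minimal DFA states = 7
Therefore equivalence classes = 7

7


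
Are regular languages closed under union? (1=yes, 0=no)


Regular languages are closed under:
- Union (DFA product construction)
- Intersection (DFA product construction)
- Complement (swap accept/reject states)
- Concatenation (NFA construction)
- Kleene star (NFA construction)
union is in this list
Therefore: closed

1


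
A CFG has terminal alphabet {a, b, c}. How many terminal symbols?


Terminal symbols: a, b, c
Counting each: a (#1), b (#2), c (#3)
Total = 3

3


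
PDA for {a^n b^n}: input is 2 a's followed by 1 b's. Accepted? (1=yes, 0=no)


Language requires equal numbers of a's and b's
PDA pushes for each 'a', pops for each 'b'
Number of a's = 2
Number of b's = 1
2 != 1 -> Reject

0


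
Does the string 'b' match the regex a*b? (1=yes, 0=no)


Pattern: a*b
String: 'b'
Pattern requires: zero or more 'a's followed by exactly one 'b'
Found 0 leading 'a's
Remaining: 'b'
Remaining is exactly 'b' -> match
Result: 1

1


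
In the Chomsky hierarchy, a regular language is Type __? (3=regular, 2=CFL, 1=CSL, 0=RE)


Chomsky hierarchy levels:
  Type 3: Regular (DFA/NFA/regex)
  Type 2: Context-free (PDA)
  Type 1: Context-sensitive
  Type 0: Recursively enumerable (TM)
'regular' corresponds to Type 3

3


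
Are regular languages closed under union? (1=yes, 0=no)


Regular languages are closed under all standard operations:
- Union: Yes (product construction)
- Intersection: Yes (product construction)
- Complement: Yes (swap accept/reject)
- Concatenation: Yes (NFA construction)
Operation: union -> Closed

1


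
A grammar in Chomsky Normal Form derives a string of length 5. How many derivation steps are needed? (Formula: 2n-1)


Chomsky Normal Form derivation:
String length n = 5
Each step either:
  - Splits a nonterminal into two (n-1 such steps)
  - Converts a nonterminal to terminal (n such steps)
Total = (n-1) + n = 2n - 1
= 2(5) - 1
= 10 - 1
= 9

9


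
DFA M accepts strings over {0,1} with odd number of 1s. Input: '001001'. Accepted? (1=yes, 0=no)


DFA has 2 states: q_even (start, accept=no) and q_odd
Processing string '001001' character by character:
  Position 0: read '0', 1-count=0 -> q_even (no change)
  Position 1: read '0', 1-count=0 -> q_even (no change)
  Position 2: read '1', 1-count=1 -> q_odd
  Position 3: read '0', 1-count=1 -> q_odd (no change)
  Position 4: read '0', 1-count=1 -> q_odd (no change)
  Position 5: read '1', 1-count=2 -> q_even
Final state: q_even, total 1s = 2 (even); the DFA requires an odd count -> reject

0


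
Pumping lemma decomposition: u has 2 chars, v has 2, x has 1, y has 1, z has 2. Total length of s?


|s| = |u| + |v| + |x| + |y| + |z|
= 2 + 2 + 1 + 1 + 2
= 4 + 1 + 3
= 5 + 3
= 8

8


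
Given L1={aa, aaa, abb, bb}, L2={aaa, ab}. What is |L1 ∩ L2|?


L1 = {aa, aaa, abb, bb}
L2 = {aaa, ab}
Checking each string in L1 against L2:
  'aa': in L2? No
  'aaa': in L2? Yes
  'abb': in L2? No
  'bb': in L2? No
Intersection = {aaa}
|L1 ∩ L2| = 1

1


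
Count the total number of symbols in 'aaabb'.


String: 'aaabb'
Counting characters:
  'a' appears 3 time(s)
  'b' appears 2 time(s)
Total length = 3 + 2 = 5

5


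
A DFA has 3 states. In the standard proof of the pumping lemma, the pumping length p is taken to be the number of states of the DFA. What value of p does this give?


Pumping lemma for regular languages (standard proof):
Take p = |Q|, the number of DFA states.
Any string of length >= |Q| passes through |Q|+1 states while reading its first |Q| symbols,
so by pigeonhole some state repeats, giving the loop that can be pumped.
Here |Q| = 3
Therefore the proof uses p = 3

3


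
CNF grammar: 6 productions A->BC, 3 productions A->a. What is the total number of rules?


CNF allows two rule forms:
  A -> BC (binary): 6 rules
  A -> a (terminal): 3 rules
Total = 6 + 3 = 9

9


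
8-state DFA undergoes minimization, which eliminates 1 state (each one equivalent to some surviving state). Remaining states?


Original DFA: 8 states
Redundant states removed: 1
Minimized states = original - removed
= 8 - 1
= 7

7


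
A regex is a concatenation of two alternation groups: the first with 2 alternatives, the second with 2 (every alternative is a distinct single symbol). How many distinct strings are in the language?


First group: 2 alternatives
Second group: 2 alternatives
Concatenation: each choice from group 1 pairs with each from group 2
Total = 2 x 2 = 4

4


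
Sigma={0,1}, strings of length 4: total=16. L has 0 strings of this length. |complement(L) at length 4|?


Alphabet: {0,1}
String length: 4
Total strings of length 4 = 2^4 = 16
Strings in L = 0
Complement = total - |L|
= 16 - 0
= 16

16


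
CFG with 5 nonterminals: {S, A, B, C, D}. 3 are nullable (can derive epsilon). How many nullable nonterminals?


Nonterminals: {S, A, B, C, D}
A nonterminal is nullable if it can derive epsilon
Counting nullable nonterminals: 3
Total nullable = 3

3


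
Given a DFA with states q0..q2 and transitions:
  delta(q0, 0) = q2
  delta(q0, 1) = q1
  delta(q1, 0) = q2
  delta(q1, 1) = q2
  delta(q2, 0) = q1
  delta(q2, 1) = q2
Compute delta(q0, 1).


Looking up transition function:
delta(q0, 1) in the table
Row: q0, Column: 1
Result: q1

q1


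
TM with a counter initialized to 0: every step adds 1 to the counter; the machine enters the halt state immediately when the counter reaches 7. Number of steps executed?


Counter starts at 0. Counting sequence:
  Step 1: counter = 1
  Step 2: counter = 2
  Step 3: counter = 3
  Step 4: counter = 4
  Step 5: counter = 5
  Step 6: counter = 6
  Step 7: counter = 7
Counter reached 7 -> halt
Total steps = 7

7


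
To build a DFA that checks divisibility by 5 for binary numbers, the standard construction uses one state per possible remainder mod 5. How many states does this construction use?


Divisibility by 5 is tracked via the remainder mod 5: 0, 1, ..., 4
The construction assigns one state to each remainder
Number of remainders = 5

5


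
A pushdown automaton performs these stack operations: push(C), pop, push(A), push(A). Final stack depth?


Tracing stack operations:
  push(C) -> stack = [C], depth=1
  pop -> removed C, stack = [], depth=0
  push(A) -> stack = [A], depth=1
  push(A) -> stack = [A,A], depth=2
Final depth = 2

2


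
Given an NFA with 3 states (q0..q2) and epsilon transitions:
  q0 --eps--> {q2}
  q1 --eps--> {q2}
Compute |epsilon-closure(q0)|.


Starting from q0
Initialize closure = {q0}
Follow epsilon from q0 -> add q2
Final closure: {q0, q2}
Size = 2

2


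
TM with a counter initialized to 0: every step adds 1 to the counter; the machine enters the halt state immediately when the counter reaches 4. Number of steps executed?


Counter starts at 0. Counting sequence:
  Step 1: counter = 1
  Step 2: counter = 2
  Step 3: counter = 3
  Step 4: counter = 4
Counter reached 4 -> halt
Total steps = 4

4


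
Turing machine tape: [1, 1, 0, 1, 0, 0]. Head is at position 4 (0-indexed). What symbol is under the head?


Tape: [1, 1, 0, 1, 0, 0]
Positions: 0 1 2 3 4 5
Values:    1 1 0 1 0 0
Head at position 4
tape[4] = 0

0


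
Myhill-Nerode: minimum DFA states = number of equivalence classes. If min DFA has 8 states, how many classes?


Myhill-Nerode theorem:
Number of equivalence classes = number of states in minimal DFA
Minimal DFA states = 8
Therefore equivalence classes = 8

8


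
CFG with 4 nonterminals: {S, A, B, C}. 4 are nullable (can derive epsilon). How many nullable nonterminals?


Nonterminals: {S, A, B, C}
A nonterminal is nullable if it can derive epsilon
Counting nullable nonterminals: 4
Total nullable = 4

4


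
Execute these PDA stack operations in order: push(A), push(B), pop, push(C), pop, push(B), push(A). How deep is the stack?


Tracing stack operations:
  push(A) -> stack = [A], depth=1
  push(B) -> stack = [A,B], depth=2
  pop -> removed B, stack = [A], depth=1
  push(C) -> stack = [A,C], depth=2
  pop -> removed C, stack = [A], depth=1
  push(B) -> stack = [A,B], depth=2
  push(A) -> stack = [A,B,A], depth=3
Final depth = 3

3


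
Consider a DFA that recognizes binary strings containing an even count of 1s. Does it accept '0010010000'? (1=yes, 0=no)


DFA has 2 states: q_even (start, accept=yes) and q_odd
Processing string '0010010000' character by character:
  Position 0: read '0', 1-count=0 -> q_even (no change)
  Position 1: read '0', 1-count=0 -> q_even (no change)
  Position 2: read '1', 1-count=1 -> q_odd
  Position 3: read '0', 1-count=1 -> q_odd (no change)
  Position 4: read '0', 1-count=1 -> q_odd (no change)
  Position 5: read '1', 1-count=2 -> q_even
  Position 6: read '0', 1-count=2 -> q_even (no change)
  Position 7: read '0', 1-count=2 -> q_even (no change)
  Position 8: read '0', 1-count=2 -> q_even (no change)
  Position 9: read '0', 1-count=2 -> q_even (no change)
Final state: q_even, total 1s = 2 (even); the DFA requires an even count -> accept

1


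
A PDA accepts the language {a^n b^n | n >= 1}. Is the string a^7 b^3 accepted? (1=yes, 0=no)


Language requires equal numbers of a's and b's
PDA pushes for each 'a', pops for each 'b'
Number of a's = 7
Number of b's = 3
7 != 3 -> Reject

0


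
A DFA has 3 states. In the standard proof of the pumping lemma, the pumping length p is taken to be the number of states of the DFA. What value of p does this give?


Pumping lemma for regular languages (standard proof):
Take p = |Q|, the number of DFA states.
Any string of length >= |Q| passes through |Q|+1 states while reading its first |Q| symbols,
so by pigeonhole some state repeats, giving the loop that can be pumped.
Here |Q| = 3
Therefore the proof uses p = 3

3


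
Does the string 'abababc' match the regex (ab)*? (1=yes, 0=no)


Pattern: (ab)*
String: 'abababc'
Pattern requires: zero or more repetitions of 'ab'
Length 7 is odd -> cannot be (ab)* -> no match
Result: 0

0


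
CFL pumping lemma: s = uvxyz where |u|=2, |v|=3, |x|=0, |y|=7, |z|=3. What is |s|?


|s| = |u| + |v| + |x| + |y| + |z|
= 2 + 3 + 0 + 7 + 3
= 5 + 0 + 10
= 5 + 10
= 15

15


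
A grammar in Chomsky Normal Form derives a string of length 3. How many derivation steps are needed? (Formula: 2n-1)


Chomsky Normal Form derivation:
String length n = 3
Each step either:
  - Splits a nonterminal into two (n-1 such steps)
  - Converts a nonterminal to terminal (n such steps)
Total = (n-1) + n = 2n - 1
= 2(3) - 1
= 6 - 1
= 5

5


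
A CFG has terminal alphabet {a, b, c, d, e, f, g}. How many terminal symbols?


Terminal symbols: a, b, c, d, e, f, g
Counting each: a (#1), b (#2), c (#3), d (#4), e (#5), f (#6), g (#7)
Total = 7

7


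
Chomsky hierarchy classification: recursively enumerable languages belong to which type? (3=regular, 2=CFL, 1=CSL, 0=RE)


Chomsky hierarchy levels:
  Type 3: Regular (DFA/NFA/regex)
  Type 2: Context-free (PDA)
  Type 1: Context-sensitive
  Type 0: Recursively enumerable (TM)
'recursively enumerable' corresponds to Type 0

0


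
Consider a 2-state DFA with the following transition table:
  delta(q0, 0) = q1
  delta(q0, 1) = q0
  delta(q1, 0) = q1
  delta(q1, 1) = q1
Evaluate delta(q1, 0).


Looking up transition function:
delta(q1, 0) in the table
Row: q1, Column: 0
Result: q1

q1


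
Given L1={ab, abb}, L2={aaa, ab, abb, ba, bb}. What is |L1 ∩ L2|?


L1 = {ab, abb}
L2 = {aaa, ab, abb, ba, bb}
Checking each string in L1 against L2:
  'ab': in L2? Yes
  'abb': in L2? Yes
Intersection = {ab, abb}
|L1 ∩ L2| = 2

2


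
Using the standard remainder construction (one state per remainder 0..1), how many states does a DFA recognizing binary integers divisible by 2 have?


Divisibility by 2 is tracked via the remainder mod 2: 0, 1, ..., 1
The construction assigns one state to each remainder
Number of remainders = 2

2


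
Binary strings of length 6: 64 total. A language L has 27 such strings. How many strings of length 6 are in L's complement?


Alphabet: {0,1}
String length: 6
Total strings of length 6 = 2^6 = 64
Strings in L = 27
Complement = total - |L|
= 64 - 27
= 37

37


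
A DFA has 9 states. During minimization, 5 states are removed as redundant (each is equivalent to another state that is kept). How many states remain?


Original DFA: 9 states
Redundant states removed: 5
Minimized states = original - removed
= 9 - 5
= 4

4


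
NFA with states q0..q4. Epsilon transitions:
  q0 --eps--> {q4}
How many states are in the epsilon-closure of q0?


Starting from q0
Initialize closure = {q0}
Follow epsilon from q0 -> add q4
Final closure: {q0, q4}
Size = 2

2


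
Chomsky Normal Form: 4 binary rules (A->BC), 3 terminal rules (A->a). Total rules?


CNF allows two rule forms:
  A -> BC (binary): 4 rules
  A -> a (terminal): 3 rules
Total = 4 + 3 = 7

7


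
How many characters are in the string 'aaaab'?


String: 'aaaab'
Counting characters:
  'a' appears 4 time(s)
  'b' appears 1 time(s)
Total length = 4 + 1 = 5

5


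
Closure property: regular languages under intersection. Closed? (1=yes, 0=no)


Regular languages are closed under:
- Union (DFA product construction)
- Intersection (DFA product construction)
- Complement (swap accept/reject states)
- Concatenation (NFA construction)
- Kleene star (NFA construction)
intersection is in this list
Therefore: closed

1


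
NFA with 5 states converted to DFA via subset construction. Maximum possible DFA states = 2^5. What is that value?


NFA has 5 states
Subset construction: each DFA state = subset of NFA states
Maximum subsets = 2^5
2^5 = 32

32


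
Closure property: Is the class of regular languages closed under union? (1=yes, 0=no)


Regular languages are closed under all standard operations:
- Union: Yes (product construction)
- Intersection: Yes (product construction)
- Complement: Yes (swap accept/reject)
- Concatenation: Yes (NFA construction)
Operation: union -> Closed

1


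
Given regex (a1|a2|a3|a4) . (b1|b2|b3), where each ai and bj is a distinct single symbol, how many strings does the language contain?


First group: 4 alternatives
Second group: 3 alternatives
Concatenation: each choice from group 1 pairs with each from group 2
Total = 4 x 3 = 12

12


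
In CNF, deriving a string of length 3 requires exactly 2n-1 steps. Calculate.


Chomsky Normal Form derivation:
String length n = 3
Each step either:
  - Splits a nonterminal into two (n-1 such steps)
  - Converts a nonterminal to terminal (n such steps)
Total = (n-1) + n = 2n - 1
= 2(3) - 1
= 6 - 1
= 5

5


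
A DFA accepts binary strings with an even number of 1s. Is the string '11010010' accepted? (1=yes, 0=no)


DFA has 2 states: q_even (start, accept=yes) and q_odd
Processing string '11010010' character by character:
  Position 0: read '1', 1-count=1 -> q_odd
  Position 1: read '1', 1-count=2 -> q_even
  Position 2: read '0', 1-count=2 -> q_even (no change)
  Position 3: read '1', 1-count=3 -> q_odd
  Position 4: read '0', 1-count=3 -> q_odd (no change)
  Position 5: read '0', 1-count=3 -> q_odd (no change)
  Position 6: read '1', 1-count=4 -> q_even
  Position 7: read '0', 1-count=4 -> q_even (no change)
Final state: q_even, total 1s = 4 (even); the DFA requires an even count -> accept

1


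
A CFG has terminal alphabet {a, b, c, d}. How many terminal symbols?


Terminal symbols: a, b, c, d
Counting each: a (#1), b (#2), c (#3), d (#4)
Total = 4

4


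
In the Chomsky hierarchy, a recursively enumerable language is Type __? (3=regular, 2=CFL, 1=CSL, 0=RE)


Chomsky hierarchy levels:
  Type 3: Regular (DFA/NFA/regex)
  Type 2: Context-free (PDA)
  Type 1: Context-sensitive
  Type 0: Recursively enumerable (TM)
'recursively enumerable' corresponds to Type 0

0


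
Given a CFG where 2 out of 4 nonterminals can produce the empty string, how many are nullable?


Nonterminals: {S, A, B, C}
A nonterminal is nullable if it can derive epsilon
Counting nullable nonterminals: 2
Total nullable = 2

2


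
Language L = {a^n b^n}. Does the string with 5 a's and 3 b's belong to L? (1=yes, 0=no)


Language requires equal numbers of a's and b's
PDA pushes for each 'a', pops for each 'b'
Number of a's = 5
Number of b's = 3
5 != 3 -> Reject

0


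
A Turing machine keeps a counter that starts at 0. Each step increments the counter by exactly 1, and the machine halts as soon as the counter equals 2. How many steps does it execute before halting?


Counter starts at 0. Counting sequence:
  Step 1: counter = 1
  Step 2: counter = 2
Counter reached 2 -> halt
Total steps = 2

2


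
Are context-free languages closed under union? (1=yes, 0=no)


CFL closure properties:
  Closed under: union, concatenation, Kleene star
  NOT closed under: intersection, complement
Operation 'union' is in closed list -> Yes (closed)

1


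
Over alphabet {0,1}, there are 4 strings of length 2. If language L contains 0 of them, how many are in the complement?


Alphabet: {0,1}
String length: 2
Total strings of length 2 = 2^2 = 4
Strings in L = 0
Complement = total - |L|
= 4 - 0
= 4

4


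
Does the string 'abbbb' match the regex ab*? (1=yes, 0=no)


Pattern: ab*
String: 'abbbb'
Pattern requires: exactly one 'a' followed by zero or more 'b's
First char is 'a' -> OK
Rest 'bbbb': all b's? Yes
Result: 1

1


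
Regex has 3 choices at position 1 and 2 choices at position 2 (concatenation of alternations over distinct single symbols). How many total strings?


First group: 3 alternatives
Second group: 2 alternatives
Concatenation: each choice from group 1 pairs with each from group 2
Total = 3 x 2 = 6

6


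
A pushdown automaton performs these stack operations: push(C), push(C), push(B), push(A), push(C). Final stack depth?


Tracing stack operations:
  push(C) -> stack = [C], depth=1
  push(C) -> stack = [C,C], depth=2
  push(B) -> stack = [C,C,B], depth=3
  push(A) -> stack = [C,C,B,A], depth=4
  push(C) -> stack = [C,C,B,A,C], depth=5
Final depth = 5

5


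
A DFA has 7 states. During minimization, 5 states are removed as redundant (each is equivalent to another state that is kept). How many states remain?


Original DFA: 7 states
Redundant states removed: 5
Minimized states = original - removed
= 7 - 5
= 2

2


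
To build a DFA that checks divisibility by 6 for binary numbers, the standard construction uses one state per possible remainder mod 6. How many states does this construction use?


Divisibility by 6 is tracked via the remainder mod 6: 0, 1, ..., 5
The construction assigns one state to each remainder
Number of remainders = 6

6


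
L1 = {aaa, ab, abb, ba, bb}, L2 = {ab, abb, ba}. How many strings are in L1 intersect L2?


L1 = {aaa, ab, abb, ba, bb}
L2 = {ab, abb, ba}
Checking each string in L1 against L2:
  'aaa': in L2? No
  'ab': in L2? Yes
  'abb': in L2? Yes
  'ba': in L2? Yes
  'bb': in L2? No
Intersection = {ab, abb, ba}
|L1 ∩ L2| = 3

3


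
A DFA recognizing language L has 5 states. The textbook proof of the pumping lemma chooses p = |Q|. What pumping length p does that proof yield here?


Pumping lemma for regular languages (standard proof):
Take p = |Q|, the number of DFA states.
Any string of length >= |Q| passes through |Q|+1 states while reading its first |Q| symbols,
so by pigeonhole some state repeats, giving the loop that can be pumped.
Here |Q| = 5
Therefore the proof uses p = 5

5


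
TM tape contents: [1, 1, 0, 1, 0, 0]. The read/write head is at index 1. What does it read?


Tape: [1, 1, 0, 1, 0, 0]
Positions: 0 1 2 3 4 5
Values:    1 1 0 1 0 0
Head at position 1
tape[1] = 1

1


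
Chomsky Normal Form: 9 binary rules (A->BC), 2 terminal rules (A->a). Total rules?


CNF allows two rule forms:
  A -> BC (binary): 9 rules
  A -> a (terminal): 2 rules
Total = 9 + 2 = 11

11


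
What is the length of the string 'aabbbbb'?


String: 'aabbbbb'
Counting characters:
  'a' appears 2 time(s)
  'b' appears 5 time(s)
Total length = 2 + 5 = 7

7


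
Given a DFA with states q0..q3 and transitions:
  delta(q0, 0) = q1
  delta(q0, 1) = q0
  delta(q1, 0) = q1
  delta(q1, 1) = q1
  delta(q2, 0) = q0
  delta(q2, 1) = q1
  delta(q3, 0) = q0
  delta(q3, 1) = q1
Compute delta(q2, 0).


Looking up transition function:
delta(q2, 0) in the table
Row: q2, Column: 0
Result: q0

q0


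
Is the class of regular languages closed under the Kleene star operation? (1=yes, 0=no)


Regular languages are closed under:
- Union (DFA product construction)
- Intersection (DFA product construction)
- Complement (swap accept/reject states)
- Concatenation (NFA construction)
- Kleene star (NFA construction)
Kleene star is in this list
Therefore: closed

1


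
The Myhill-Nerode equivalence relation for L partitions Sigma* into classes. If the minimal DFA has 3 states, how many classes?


Myhill-Nerode theorem:
Number of equivalence classes = number of states in minimal DFA
Minimal DFA states = 3
Therefore equivalence classes = 3

3


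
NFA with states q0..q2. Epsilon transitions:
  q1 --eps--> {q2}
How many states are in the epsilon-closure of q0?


Starting from q0
Initialize closure = {q0}
q0 has no outgoing epsilon transitions -> nothing to add
Final closure: {q0}
Size = 1

1


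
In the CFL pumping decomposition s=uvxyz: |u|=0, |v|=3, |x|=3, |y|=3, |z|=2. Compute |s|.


|s| = |u| + |v| + |x| + |y| + |z|
= 0 + 3 + 3 + 3 + 2
= 3 + 3 + 5
= 6 + 5
= 11

11


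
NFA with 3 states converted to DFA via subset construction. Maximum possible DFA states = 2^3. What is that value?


NFA has 3 states
Subset construction: each DFA state = subset of NFA states
Maximum subsets = 2^3
2^3 = 8

8


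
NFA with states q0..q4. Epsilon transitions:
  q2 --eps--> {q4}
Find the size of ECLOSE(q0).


Starting from q0
Initialize closure = {q0}
q0 has no outgoing epsilon transitions -> nothing to add
Final closure: {q0}
Size = 1

1


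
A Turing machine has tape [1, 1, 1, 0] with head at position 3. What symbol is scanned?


Tape: [1, 1, 1, 0]
Positions: 0 1 2 3
Values:    1 1 1 0
Head at position 3
tape[3] = 0

0


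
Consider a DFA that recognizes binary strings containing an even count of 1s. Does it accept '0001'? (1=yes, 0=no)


DFA has 2 states: q_even (start, accept=yes) and q_odd
Processing string '0001' character by character:
  Position 0: read '0', 1-count=0 -> q_even (no change)
  Position 1: read '0', 1-count=0 -> q_even (no change)
  Position 2: read '0', 1-count=0 -> q_even (no change)
  Position 3: read '1', 1-count=1 -> q_odd
Final state: q_odd, total 1s = 1 (odd); the DFA requires an even count -> reject

0


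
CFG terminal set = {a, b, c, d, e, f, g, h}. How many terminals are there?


Terminal symbols: a, b, c, d, e, f, g, h
Counting each: a (#1), b (#2), c (#3), d (#4), e (#5), f (#6), g (#7), h (#8)
Total = 8

8


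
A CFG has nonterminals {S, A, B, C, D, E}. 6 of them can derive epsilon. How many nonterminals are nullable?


Nonterminals: {S, A, B, C, D, E}
A nonterminal is nullable if it can derive epsilon
Counting nullable nonterminals: 6
Total nullable = 6

6


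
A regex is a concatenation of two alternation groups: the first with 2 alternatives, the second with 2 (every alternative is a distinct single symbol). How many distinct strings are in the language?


First group: 2 alternatives
Second group: 2 alternatives
Concatenation: each choice from group 1 pairs with each from group 2
Total = 2 x 2 = 4

4


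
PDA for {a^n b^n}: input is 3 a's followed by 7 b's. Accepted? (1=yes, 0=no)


Language requires equal numbers of a's and b's
PDA pushes for each 'a', pops for each 'b'
Number of a's = 3
Number of b's = 7
3 != 7 -> Reject

0


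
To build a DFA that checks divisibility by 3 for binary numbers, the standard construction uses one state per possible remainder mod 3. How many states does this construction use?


Divisibility by 3 is tracked via the remainder mod 3: 0, 1, ..., 2
The construction assigns one state to each remainder
Number of remainders = 3

3


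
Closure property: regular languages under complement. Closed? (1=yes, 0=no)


Regular languages are closed under:
- Union (DFA product construction)
- Intersection (DFA product construction)
- Complement (swap accept/reject states)
- Concatenation (NFA construction)
- Kleene star (NFA construction)
complement is in this list
Therefore: closed

1


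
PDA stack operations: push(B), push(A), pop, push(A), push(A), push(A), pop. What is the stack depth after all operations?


Tracing stack operations:
  push(B) -> stack = [B], depth=1
  push(A) -> stack = [B,A], depth=2
  pop -> removed A, stack = [B], depth=1
  push(A) -> stack = [B,A], depth=2
  push(A) -> stack = [B,A,A], depth=3
  push(A) -> stack = [B,A,A,A], depth=4
  pop -> removed A, stack = [B,A,A], depth=3
Final depth = 3

3


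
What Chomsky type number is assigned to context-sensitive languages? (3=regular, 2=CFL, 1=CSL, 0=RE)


Chomsky hierarchy levels:
  Type 3: Regular (DFA/NFA/regex)
  Type 2: Context-free (PDA)
  Type 1: Context-sensitive
  Type 0: Recursively enumerable (TM)
'context-sensitive' corresponds to Type 1

1


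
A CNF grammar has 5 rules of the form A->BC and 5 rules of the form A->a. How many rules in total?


CNF allows two rule forms:
  A -> BC (binary): 5 rules
  A -> a (terminal): 5 rules
Total = 5 + 5 = 10

10


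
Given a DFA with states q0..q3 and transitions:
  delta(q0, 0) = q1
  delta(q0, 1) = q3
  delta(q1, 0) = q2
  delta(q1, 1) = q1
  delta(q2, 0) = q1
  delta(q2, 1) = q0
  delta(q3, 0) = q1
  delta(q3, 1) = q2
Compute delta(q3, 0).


Looking up transition function:
delta(q3, 0) in the table
Row: q3, Column: 0
Result: q1

q1
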